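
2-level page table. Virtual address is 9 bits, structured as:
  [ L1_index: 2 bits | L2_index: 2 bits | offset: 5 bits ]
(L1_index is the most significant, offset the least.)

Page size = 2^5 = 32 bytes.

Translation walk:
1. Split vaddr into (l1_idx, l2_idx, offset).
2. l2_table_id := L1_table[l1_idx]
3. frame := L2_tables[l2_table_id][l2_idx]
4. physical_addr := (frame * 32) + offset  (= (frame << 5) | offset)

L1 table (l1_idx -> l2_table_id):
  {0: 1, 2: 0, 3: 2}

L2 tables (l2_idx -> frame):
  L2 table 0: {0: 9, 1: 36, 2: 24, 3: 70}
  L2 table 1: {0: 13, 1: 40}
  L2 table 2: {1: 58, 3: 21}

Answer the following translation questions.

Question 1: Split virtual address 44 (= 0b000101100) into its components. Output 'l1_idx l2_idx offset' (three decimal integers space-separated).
vaddr = 44 = 0b000101100
  top 2 bits -> l1_idx = 0
  next 2 bits -> l2_idx = 1
  bottom 5 bits -> offset = 12

Answer: 0 1 12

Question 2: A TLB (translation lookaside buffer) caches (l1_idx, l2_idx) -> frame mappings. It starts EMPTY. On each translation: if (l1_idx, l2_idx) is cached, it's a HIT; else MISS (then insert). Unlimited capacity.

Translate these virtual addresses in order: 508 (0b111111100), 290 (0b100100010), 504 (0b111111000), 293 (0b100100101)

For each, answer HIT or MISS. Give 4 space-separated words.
vaddr=508: (3,3) not in TLB -> MISS, insert
vaddr=290: (2,1) not in TLB -> MISS, insert
vaddr=504: (3,3) in TLB -> HIT
vaddr=293: (2,1) in TLB -> HIT

Answer: MISS MISS HIT HIT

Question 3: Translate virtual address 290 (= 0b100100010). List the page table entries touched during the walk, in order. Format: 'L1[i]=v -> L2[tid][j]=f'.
vaddr = 290 = 0b100100010
Split: l1_idx=2, l2_idx=1, offset=2

Answer: L1[2]=0 -> L2[0][1]=36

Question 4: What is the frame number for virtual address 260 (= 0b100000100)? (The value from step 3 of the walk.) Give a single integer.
vaddr = 260: l1_idx=2, l2_idx=0
L1[2] = 0; L2[0][0] = 9

Answer: 9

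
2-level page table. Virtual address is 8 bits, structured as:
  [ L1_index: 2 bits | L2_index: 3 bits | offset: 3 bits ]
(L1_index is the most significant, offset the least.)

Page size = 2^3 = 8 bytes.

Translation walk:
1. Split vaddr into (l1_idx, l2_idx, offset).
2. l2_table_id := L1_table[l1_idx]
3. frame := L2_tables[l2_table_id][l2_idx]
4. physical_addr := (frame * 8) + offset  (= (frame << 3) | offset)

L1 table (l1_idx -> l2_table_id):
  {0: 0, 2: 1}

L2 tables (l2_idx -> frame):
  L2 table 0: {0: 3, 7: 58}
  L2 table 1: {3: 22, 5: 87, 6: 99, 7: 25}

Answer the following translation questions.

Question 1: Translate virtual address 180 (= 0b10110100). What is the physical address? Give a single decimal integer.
Answer: 796

Derivation:
vaddr = 180 = 0b10110100
Split: l1_idx=2, l2_idx=6, offset=4
L1[2] = 1
L2[1][6] = 99
paddr = 99 * 8 + 4 = 796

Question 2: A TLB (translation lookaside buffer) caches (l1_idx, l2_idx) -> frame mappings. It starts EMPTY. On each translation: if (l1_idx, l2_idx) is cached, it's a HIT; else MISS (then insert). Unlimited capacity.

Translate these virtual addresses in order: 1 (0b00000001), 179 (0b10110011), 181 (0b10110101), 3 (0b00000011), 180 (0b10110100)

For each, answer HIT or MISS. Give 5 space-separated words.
Answer: MISS MISS HIT HIT HIT

Derivation:
vaddr=1: (0,0) not in TLB -> MISS, insert
vaddr=179: (2,6) not in TLB -> MISS, insert
vaddr=181: (2,6) in TLB -> HIT
vaddr=3: (0,0) in TLB -> HIT
vaddr=180: (2,6) in TLB -> HIT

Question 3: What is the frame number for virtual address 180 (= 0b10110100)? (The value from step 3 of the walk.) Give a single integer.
Answer: 99

Derivation:
vaddr = 180: l1_idx=2, l2_idx=6
L1[2] = 1; L2[1][6] = 99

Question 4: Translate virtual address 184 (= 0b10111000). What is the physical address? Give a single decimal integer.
Answer: 200

Derivation:
vaddr = 184 = 0b10111000
Split: l1_idx=2, l2_idx=7, offset=0
L1[2] = 1
L2[1][7] = 25
paddr = 25 * 8 + 0 = 200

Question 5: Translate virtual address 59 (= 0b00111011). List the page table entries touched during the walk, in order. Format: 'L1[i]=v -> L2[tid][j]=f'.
vaddr = 59 = 0b00111011
Split: l1_idx=0, l2_idx=7, offset=3

Answer: L1[0]=0 -> L2[0][7]=58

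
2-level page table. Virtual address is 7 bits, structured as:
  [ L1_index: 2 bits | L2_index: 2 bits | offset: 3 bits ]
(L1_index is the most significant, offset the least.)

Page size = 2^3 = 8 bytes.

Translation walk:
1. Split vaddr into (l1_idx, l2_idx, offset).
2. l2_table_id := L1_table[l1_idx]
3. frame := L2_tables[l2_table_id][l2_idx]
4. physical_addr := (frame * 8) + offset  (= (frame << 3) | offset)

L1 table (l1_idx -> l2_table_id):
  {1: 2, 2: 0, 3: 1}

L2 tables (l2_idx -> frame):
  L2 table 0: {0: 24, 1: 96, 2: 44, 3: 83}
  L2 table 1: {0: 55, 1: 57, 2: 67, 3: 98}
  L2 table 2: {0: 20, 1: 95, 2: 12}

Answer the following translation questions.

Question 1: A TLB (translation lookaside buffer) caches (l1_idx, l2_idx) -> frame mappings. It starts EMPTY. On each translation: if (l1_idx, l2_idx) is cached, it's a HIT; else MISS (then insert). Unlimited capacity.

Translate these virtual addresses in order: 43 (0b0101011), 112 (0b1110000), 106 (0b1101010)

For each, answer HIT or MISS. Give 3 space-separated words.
Answer: MISS MISS MISS

Derivation:
vaddr=43: (1,1) not in TLB -> MISS, insert
vaddr=112: (3,2) not in TLB -> MISS, insert
vaddr=106: (3,1) not in TLB -> MISS, insert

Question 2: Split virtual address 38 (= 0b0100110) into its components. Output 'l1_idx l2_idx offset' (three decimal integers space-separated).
vaddr = 38 = 0b0100110
  top 2 bits -> l1_idx = 1
  next 2 bits -> l2_idx = 0
  bottom 3 bits -> offset = 6

Answer: 1 0 6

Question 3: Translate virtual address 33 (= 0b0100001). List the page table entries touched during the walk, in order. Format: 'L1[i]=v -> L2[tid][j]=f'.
Answer: L1[1]=2 -> L2[2][0]=20

Derivation:
vaddr = 33 = 0b0100001
Split: l1_idx=1, l2_idx=0, offset=1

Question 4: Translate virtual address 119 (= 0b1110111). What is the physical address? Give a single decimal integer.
Answer: 543

Derivation:
vaddr = 119 = 0b1110111
Split: l1_idx=3, l2_idx=2, offset=7
L1[3] = 1
L2[1][2] = 67
paddr = 67 * 8 + 7 = 543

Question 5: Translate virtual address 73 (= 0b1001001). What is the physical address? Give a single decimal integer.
vaddr = 73 = 0b1001001
Split: l1_idx=2, l2_idx=1, offset=1
L1[2] = 0
L2[0][1] = 96
paddr = 96 * 8 + 1 = 769

Answer: 769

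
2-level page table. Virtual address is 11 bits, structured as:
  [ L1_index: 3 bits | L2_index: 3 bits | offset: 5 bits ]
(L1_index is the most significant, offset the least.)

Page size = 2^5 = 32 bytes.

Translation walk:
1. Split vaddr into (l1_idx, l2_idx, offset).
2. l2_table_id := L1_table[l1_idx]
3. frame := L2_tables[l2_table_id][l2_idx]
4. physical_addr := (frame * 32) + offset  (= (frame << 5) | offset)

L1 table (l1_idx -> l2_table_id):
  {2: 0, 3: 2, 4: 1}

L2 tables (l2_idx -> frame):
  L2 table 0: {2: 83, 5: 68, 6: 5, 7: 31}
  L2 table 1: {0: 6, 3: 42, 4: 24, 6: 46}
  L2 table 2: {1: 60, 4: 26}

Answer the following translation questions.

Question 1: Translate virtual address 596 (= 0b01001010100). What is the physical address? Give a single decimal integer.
Answer: 2676

Derivation:
vaddr = 596 = 0b01001010100
Split: l1_idx=2, l2_idx=2, offset=20
L1[2] = 0
L2[0][2] = 83
paddr = 83 * 32 + 20 = 2676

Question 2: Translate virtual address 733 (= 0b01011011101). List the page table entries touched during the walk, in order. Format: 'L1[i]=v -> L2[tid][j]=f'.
Answer: L1[2]=0 -> L2[0][6]=5

Derivation:
vaddr = 733 = 0b01011011101
Split: l1_idx=2, l2_idx=6, offset=29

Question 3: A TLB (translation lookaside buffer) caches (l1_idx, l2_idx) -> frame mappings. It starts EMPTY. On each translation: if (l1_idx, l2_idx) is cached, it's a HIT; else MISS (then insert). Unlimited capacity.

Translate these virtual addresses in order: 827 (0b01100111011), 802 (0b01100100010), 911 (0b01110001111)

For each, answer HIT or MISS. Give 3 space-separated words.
Answer: MISS HIT MISS

Derivation:
vaddr=827: (3,1) not in TLB -> MISS, insert
vaddr=802: (3,1) in TLB -> HIT
vaddr=911: (3,4) not in TLB -> MISS, insert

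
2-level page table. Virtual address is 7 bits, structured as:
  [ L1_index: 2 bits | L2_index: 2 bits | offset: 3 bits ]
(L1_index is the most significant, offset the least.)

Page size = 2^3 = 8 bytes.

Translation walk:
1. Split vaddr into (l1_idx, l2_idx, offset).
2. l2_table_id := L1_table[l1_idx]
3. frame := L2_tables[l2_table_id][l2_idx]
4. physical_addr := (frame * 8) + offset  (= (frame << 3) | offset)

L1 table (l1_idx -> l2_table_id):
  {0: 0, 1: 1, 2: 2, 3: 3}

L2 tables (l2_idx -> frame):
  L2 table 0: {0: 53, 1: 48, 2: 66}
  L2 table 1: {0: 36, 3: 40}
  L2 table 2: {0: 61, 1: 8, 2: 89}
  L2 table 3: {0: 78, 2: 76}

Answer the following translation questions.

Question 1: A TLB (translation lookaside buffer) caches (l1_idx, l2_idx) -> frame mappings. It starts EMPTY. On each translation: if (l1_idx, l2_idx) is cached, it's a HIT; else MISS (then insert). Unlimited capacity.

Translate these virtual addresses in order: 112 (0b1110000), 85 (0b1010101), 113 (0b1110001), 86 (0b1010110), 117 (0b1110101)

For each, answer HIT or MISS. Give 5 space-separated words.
vaddr=112: (3,2) not in TLB -> MISS, insert
vaddr=85: (2,2) not in TLB -> MISS, insert
vaddr=113: (3,2) in TLB -> HIT
vaddr=86: (2,2) in TLB -> HIT
vaddr=117: (3,2) in TLB -> HIT

Answer: MISS MISS HIT HIT HIT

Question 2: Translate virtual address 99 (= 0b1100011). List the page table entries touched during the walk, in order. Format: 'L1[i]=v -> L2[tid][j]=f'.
Answer: L1[3]=3 -> L2[3][0]=78

Derivation:
vaddr = 99 = 0b1100011
Split: l1_idx=3, l2_idx=0, offset=3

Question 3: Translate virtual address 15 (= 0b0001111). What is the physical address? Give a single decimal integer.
Answer: 391

Derivation:
vaddr = 15 = 0b0001111
Split: l1_idx=0, l2_idx=1, offset=7
L1[0] = 0
L2[0][1] = 48
paddr = 48 * 8 + 7 = 391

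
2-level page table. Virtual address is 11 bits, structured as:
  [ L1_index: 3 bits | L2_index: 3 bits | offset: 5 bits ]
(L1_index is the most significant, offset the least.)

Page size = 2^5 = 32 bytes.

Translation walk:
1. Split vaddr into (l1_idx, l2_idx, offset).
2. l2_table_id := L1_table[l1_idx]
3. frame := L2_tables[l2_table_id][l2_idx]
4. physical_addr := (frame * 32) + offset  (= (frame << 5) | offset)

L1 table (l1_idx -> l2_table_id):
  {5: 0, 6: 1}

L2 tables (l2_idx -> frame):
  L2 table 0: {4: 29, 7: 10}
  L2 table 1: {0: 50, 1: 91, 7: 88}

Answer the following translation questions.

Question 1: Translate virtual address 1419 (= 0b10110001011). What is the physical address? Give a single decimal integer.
vaddr = 1419 = 0b10110001011
Split: l1_idx=5, l2_idx=4, offset=11
L1[5] = 0
L2[0][4] = 29
paddr = 29 * 32 + 11 = 939

Answer: 939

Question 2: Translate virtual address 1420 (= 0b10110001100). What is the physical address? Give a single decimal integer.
Answer: 940

Derivation:
vaddr = 1420 = 0b10110001100
Split: l1_idx=5, l2_idx=4, offset=12
L1[5] = 0
L2[0][4] = 29
paddr = 29 * 32 + 12 = 940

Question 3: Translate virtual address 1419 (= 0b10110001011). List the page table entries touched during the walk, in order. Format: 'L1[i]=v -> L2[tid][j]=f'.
Answer: L1[5]=0 -> L2[0][4]=29

Derivation:
vaddr = 1419 = 0b10110001011
Split: l1_idx=5, l2_idx=4, offset=11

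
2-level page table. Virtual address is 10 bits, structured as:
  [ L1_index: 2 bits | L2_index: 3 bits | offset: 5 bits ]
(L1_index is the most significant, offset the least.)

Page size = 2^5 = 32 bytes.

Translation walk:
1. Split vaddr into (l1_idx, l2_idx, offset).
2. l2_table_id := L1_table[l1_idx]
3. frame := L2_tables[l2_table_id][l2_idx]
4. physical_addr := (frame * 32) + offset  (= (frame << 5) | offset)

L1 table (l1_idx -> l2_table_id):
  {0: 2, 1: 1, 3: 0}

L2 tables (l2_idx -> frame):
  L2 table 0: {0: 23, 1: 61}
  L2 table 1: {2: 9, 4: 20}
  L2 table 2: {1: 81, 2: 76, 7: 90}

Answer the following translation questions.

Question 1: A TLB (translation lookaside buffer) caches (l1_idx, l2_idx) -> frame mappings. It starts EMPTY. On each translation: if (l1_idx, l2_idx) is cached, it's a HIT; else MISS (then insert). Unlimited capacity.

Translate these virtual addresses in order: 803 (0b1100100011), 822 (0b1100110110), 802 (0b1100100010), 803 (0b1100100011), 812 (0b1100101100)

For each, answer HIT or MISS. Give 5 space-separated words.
vaddr=803: (3,1) not in TLB -> MISS, insert
vaddr=822: (3,1) in TLB -> HIT
vaddr=802: (3,1) in TLB -> HIT
vaddr=803: (3,1) in TLB -> HIT
vaddr=812: (3,1) in TLB -> HIT

Answer: MISS HIT HIT HIT HIT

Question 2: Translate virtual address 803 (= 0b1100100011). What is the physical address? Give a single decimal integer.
Answer: 1955

Derivation:
vaddr = 803 = 0b1100100011
Split: l1_idx=3, l2_idx=1, offset=3
L1[3] = 0
L2[0][1] = 61
paddr = 61 * 32 + 3 = 1955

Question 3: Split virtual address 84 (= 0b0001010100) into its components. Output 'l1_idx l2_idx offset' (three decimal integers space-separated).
vaddr = 84 = 0b0001010100
  top 2 bits -> l1_idx = 0
  next 3 bits -> l2_idx = 2
  bottom 5 bits -> offset = 20

Answer: 0 2 20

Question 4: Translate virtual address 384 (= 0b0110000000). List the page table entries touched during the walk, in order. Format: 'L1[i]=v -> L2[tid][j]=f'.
Answer: L1[1]=1 -> L2[1][4]=20

Derivation:
vaddr = 384 = 0b0110000000
Split: l1_idx=1, l2_idx=4, offset=0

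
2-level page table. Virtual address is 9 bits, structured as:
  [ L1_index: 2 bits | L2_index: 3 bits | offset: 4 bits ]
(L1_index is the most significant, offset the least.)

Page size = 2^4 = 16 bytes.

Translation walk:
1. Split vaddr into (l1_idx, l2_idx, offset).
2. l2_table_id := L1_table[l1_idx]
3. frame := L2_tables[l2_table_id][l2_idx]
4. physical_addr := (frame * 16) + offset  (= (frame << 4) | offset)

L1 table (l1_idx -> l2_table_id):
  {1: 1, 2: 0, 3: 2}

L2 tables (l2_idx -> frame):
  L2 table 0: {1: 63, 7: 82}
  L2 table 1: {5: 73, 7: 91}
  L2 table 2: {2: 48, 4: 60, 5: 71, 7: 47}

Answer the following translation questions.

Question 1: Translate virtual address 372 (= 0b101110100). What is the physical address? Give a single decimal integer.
vaddr = 372 = 0b101110100
Split: l1_idx=2, l2_idx=7, offset=4
L1[2] = 0
L2[0][7] = 82
paddr = 82 * 16 + 4 = 1316

Answer: 1316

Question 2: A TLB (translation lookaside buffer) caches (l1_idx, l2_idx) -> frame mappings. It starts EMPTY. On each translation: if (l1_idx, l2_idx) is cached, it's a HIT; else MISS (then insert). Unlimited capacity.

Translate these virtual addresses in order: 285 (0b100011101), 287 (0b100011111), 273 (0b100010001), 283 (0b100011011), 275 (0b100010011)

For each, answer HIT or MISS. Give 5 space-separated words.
Answer: MISS HIT HIT HIT HIT

Derivation:
vaddr=285: (2,1) not in TLB -> MISS, insert
vaddr=287: (2,1) in TLB -> HIT
vaddr=273: (2,1) in TLB -> HIT
vaddr=283: (2,1) in TLB -> HIT
vaddr=275: (2,1) in TLB -> HIT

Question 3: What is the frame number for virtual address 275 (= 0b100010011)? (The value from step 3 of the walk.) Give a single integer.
vaddr = 275: l1_idx=2, l2_idx=1
L1[2] = 0; L2[0][1] = 63

Answer: 63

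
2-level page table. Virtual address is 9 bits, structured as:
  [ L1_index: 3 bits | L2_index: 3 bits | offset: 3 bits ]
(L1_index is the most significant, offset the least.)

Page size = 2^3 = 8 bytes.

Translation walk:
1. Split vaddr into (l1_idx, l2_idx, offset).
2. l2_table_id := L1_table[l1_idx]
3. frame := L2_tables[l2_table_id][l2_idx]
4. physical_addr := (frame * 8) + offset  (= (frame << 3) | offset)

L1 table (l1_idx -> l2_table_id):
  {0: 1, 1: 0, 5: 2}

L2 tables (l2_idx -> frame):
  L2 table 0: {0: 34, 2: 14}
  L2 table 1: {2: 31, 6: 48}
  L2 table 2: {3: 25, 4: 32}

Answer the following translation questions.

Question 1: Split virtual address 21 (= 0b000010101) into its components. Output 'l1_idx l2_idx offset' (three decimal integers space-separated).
Answer: 0 2 5

Derivation:
vaddr = 21 = 0b000010101
  top 3 bits -> l1_idx = 0
  next 3 bits -> l2_idx = 2
  bottom 3 bits -> offset = 5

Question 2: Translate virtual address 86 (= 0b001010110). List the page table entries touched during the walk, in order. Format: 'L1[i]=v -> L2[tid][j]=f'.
vaddr = 86 = 0b001010110
Split: l1_idx=1, l2_idx=2, offset=6

Answer: L1[1]=0 -> L2[0][2]=14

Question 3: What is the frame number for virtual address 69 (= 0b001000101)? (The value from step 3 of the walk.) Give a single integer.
vaddr = 69: l1_idx=1, l2_idx=0
L1[1] = 0; L2[0][0] = 34

Answer: 34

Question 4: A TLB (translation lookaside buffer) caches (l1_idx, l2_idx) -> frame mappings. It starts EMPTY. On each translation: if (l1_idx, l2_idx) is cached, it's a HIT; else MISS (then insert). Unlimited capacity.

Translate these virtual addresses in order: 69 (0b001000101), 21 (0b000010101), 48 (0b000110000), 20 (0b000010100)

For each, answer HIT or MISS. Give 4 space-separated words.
Answer: MISS MISS MISS HIT

Derivation:
vaddr=69: (1,0) not in TLB -> MISS, insert
vaddr=21: (0,2) not in TLB -> MISS, insert
vaddr=48: (0,6) not in TLB -> MISS, insert
vaddr=20: (0,2) in TLB -> HIT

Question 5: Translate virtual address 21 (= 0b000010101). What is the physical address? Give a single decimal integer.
vaddr = 21 = 0b000010101
Split: l1_idx=0, l2_idx=2, offset=5
L1[0] = 1
L2[1][2] = 31
paddr = 31 * 8 + 5 = 253

Answer: 253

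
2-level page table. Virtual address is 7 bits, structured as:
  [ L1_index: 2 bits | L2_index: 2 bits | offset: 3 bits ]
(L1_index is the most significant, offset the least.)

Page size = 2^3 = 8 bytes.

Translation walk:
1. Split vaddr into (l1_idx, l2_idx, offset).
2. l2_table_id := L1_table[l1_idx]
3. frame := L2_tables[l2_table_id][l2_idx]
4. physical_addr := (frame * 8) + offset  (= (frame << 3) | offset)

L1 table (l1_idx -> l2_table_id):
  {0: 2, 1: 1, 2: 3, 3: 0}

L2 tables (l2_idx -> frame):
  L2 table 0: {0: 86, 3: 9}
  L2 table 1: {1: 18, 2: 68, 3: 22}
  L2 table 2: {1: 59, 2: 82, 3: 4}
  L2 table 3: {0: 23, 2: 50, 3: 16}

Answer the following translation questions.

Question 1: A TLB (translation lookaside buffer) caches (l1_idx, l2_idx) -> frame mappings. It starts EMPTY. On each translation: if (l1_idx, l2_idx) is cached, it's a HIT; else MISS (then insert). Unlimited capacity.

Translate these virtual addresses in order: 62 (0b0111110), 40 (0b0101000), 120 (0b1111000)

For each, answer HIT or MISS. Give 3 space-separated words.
Answer: MISS MISS MISS

Derivation:
vaddr=62: (1,3) not in TLB -> MISS, insert
vaddr=40: (1,1) not in TLB -> MISS, insert
vaddr=120: (3,3) not in TLB -> MISS, insert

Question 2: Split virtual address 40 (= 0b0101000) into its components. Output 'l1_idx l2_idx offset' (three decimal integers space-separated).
Answer: 1 1 0

Derivation:
vaddr = 40 = 0b0101000
  top 2 bits -> l1_idx = 1
  next 2 bits -> l2_idx = 1
  bottom 3 bits -> offset = 0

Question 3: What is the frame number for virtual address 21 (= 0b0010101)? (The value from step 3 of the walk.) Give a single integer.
vaddr = 21: l1_idx=0, l2_idx=2
L1[0] = 2; L2[2][2] = 82

Answer: 82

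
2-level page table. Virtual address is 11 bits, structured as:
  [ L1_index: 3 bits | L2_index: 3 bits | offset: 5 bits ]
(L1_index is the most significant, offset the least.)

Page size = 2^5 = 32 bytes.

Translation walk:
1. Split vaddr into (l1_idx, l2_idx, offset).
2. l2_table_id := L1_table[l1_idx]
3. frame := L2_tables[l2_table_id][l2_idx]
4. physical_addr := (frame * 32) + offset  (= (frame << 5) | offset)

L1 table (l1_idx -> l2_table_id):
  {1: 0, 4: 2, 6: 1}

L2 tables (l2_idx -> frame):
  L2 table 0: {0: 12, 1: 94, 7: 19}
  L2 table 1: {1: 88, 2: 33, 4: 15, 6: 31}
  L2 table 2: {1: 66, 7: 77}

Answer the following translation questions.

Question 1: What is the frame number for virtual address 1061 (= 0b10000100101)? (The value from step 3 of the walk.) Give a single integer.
Answer: 66

Derivation:
vaddr = 1061: l1_idx=4, l2_idx=1
L1[4] = 2; L2[2][1] = 66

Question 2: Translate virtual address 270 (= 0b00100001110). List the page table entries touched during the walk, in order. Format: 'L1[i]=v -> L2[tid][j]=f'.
vaddr = 270 = 0b00100001110
Split: l1_idx=1, l2_idx=0, offset=14

Answer: L1[1]=0 -> L2[0][0]=12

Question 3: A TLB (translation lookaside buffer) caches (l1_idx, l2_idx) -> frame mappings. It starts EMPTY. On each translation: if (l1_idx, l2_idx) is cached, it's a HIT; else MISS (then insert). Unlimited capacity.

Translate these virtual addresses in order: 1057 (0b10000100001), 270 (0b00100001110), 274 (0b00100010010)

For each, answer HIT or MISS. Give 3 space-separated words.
Answer: MISS MISS HIT

Derivation:
vaddr=1057: (4,1) not in TLB -> MISS, insert
vaddr=270: (1,0) not in TLB -> MISS, insert
vaddr=274: (1,0) in TLB -> HIT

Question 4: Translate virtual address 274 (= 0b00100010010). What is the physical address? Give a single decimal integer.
vaddr = 274 = 0b00100010010
Split: l1_idx=1, l2_idx=0, offset=18
L1[1] = 0
L2[0][0] = 12
paddr = 12 * 32 + 18 = 402

Answer: 402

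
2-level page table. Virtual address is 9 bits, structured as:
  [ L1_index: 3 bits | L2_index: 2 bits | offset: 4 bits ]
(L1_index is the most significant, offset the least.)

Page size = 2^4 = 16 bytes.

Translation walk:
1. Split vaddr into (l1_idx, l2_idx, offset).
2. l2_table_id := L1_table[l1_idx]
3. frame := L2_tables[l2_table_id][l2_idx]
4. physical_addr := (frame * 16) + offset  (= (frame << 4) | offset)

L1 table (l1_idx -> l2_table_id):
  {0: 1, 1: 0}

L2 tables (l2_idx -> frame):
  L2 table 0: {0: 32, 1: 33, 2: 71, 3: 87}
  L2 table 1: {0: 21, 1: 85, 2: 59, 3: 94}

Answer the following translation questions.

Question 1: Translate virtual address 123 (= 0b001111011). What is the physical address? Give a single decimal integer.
vaddr = 123 = 0b001111011
Split: l1_idx=1, l2_idx=3, offset=11
L1[1] = 0
L2[0][3] = 87
paddr = 87 * 16 + 11 = 1403

Answer: 1403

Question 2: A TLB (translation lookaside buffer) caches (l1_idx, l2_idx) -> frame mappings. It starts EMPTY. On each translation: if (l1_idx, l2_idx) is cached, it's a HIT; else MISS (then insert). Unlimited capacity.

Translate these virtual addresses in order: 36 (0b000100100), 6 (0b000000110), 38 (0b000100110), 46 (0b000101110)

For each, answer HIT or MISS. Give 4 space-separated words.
vaddr=36: (0,2) not in TLB -> MISS, insert
vaddr=6: (0,0) not in TLB -> MISS, insert
vaddr=38: (0,2) in TLB -> HIT
vaddr=46: (0,2) in TLB -> HIT

Answer: MISS MISS HIT HIT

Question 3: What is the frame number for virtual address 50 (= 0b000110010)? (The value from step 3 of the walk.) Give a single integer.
vaddr = 50: l1_idx=0, l2_idx=3
L1[0] = 1; L2[1][3] = 94

Answer: 94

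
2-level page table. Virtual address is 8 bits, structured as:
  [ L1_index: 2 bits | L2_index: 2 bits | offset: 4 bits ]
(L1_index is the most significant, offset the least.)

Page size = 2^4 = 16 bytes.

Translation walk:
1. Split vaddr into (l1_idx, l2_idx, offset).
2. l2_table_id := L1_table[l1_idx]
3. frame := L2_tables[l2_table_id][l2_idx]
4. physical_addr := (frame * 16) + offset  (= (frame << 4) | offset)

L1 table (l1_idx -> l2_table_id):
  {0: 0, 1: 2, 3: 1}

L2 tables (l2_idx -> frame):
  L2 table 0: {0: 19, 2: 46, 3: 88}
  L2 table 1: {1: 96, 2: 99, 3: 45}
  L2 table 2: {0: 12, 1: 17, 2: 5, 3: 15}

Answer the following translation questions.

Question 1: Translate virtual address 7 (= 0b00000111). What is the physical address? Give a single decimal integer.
vaddr = 7 = 0b00000111
Split: l1_idx=0, l2_idx=0, offset=7
L1[0] = 0
L2[0][0] = 19
paddr = 19 * 16 + 7 = 311

Answer: 311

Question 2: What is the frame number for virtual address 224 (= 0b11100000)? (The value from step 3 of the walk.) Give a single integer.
Answer: 99

Derivation:
vaddr = 224: l1_idx=3, l2_idx=2
L1[3] = 1; L2[1][2] = 99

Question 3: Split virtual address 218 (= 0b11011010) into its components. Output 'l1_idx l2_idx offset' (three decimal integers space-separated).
Answer: 3 1 10

Derivation:
vaddr = 218 = 0b11011010
  top 2 bits -> l1_idx = 3
  next 2 bits -> l2_idx = 1
  bottom 4 bits -> offset = 10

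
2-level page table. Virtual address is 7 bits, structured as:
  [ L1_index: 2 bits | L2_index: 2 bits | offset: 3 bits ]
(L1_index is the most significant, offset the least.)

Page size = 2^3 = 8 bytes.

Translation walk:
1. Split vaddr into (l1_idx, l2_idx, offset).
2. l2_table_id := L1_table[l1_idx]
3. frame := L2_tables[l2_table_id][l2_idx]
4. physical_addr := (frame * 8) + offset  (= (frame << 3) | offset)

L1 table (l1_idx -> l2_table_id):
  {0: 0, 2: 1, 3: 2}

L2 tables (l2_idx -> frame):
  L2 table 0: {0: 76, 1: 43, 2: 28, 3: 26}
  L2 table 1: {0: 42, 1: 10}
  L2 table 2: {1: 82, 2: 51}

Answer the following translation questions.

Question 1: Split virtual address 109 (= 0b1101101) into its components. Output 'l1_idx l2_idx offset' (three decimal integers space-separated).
Answer: 3 1 5

Derivation:
vaddr = 109 = 0b1101101
  top 2 bits -> l1_idx = 3
  next 2 bits -> l2_idx = 1
  bottom 3 bits -> offset = 5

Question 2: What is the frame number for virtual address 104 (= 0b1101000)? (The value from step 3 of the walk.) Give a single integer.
Answer: 82

Derivation:
vaddr = 104: l1_idx=3, l2_idx=1
L1[3] = 2; L2[2][1] = 82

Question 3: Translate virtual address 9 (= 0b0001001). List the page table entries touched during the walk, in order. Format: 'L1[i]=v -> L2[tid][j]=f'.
vaddr = 9 = 0b0001001
Split: l1_idx=0, l2_idx=1, offset=1

Answer: L1[0]=0 -> L2[0][1]=43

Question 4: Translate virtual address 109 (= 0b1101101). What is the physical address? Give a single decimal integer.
Answer: 661

Derivation:
vaddr = 109 = 0b1101101
Split: l1_idx=3, l2_idx=1, offset=5
L1[3] = 2
L2[2][1] = 82
paddr = 82 * 8 + 5 = 661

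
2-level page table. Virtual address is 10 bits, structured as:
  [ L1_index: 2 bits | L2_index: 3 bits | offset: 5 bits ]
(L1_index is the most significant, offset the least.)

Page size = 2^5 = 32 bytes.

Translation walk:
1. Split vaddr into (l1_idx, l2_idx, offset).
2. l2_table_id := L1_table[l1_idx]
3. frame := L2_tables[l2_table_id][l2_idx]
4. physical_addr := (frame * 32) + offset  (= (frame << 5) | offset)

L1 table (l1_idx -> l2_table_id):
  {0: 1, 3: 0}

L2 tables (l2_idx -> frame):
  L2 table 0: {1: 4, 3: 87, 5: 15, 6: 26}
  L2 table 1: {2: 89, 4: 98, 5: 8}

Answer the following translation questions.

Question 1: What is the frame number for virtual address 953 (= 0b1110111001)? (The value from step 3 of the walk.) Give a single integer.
vaddr = 953: l1_idx=3, l2_idx=5
L1[3] = 0; L2[0][5] = 15

Answer: 15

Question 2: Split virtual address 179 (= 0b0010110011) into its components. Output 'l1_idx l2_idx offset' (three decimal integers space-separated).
vaddr = 179 = 0b0010110011
  top 2 bits -> l1_idx = 0
  next 3 bits -> l2_idx = 5
  bottom 5 bits -> offset = 19

Answer: 0 5 19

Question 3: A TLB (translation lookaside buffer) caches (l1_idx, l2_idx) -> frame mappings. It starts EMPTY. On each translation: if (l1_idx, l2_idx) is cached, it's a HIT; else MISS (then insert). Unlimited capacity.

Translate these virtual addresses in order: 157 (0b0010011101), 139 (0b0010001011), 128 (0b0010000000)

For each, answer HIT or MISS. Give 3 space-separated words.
vaddr=157: (0,4) not in TLB -> MISS, insert
vaddr=139: (0,4) in TLB -> HIT
vaddr=128: (0,4) in TLB -> HIT

Answer: MISS HIT HIT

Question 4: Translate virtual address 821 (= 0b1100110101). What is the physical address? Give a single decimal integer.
Answer: 149

Derivation:
vaddr = 821 = 0b1100110101
Split: l1_idx=3, l2_idx=1, offset=21
L1[3] = 0
L2[0][1] = 4
paddr = 4 * 32 + 21 = 149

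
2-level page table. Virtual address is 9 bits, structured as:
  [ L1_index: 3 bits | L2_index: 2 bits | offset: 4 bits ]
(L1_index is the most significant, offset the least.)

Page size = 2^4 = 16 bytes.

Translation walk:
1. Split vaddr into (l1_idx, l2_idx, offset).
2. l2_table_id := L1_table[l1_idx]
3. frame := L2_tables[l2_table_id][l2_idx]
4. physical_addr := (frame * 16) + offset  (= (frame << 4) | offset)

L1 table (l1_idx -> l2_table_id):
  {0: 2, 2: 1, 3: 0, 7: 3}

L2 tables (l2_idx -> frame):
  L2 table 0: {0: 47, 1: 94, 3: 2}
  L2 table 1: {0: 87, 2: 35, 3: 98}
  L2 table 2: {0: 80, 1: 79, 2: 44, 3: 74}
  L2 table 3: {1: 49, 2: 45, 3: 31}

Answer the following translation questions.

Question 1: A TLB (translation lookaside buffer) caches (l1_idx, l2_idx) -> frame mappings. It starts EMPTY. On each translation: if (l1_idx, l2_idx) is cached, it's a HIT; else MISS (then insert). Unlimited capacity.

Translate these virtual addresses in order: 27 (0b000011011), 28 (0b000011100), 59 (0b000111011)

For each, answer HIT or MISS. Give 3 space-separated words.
vaddr=27: (0,1) not in TLB -> MISS, insert
vaddr=28: (0,1) in TLB -> HIT
vaddr=59: (0,3) not in TLB -> MISS, insert

Answer: MISS HIT MISS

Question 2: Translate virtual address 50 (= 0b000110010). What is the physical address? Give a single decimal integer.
Answer: 1186

Derivation:
vaddr = 50 = 0b000110010
Split: l1_idx=0, l2_idx=3, offset=2
L1[0] = 2
L2[2][3] = 74
paddr = 74 * 16 + 2 = 1186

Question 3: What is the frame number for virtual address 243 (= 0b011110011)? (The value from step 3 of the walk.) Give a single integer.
Answer: 2

Derivation:
vaddr = 243: l1_idx=3, l2_idx=3
L1[3] = 0; L2[0][3] = 2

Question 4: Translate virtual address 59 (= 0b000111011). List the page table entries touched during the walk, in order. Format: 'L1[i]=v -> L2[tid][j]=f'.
vaddr = 59 = 0b000111011
Split: l1_idx=0, l2_idx=3, offset=11

Answer: L1[0]=2 -> L2[2][3]=74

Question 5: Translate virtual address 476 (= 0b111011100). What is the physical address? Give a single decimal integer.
Answer: 796

Derivation:
vaddr = 476 = 0b111011100
Split: l1_idx=7, l2_idx=1, offset=12
L1[7] = 3
L2[3][1] = 49
paddr = 49 * 16 + 12 = 796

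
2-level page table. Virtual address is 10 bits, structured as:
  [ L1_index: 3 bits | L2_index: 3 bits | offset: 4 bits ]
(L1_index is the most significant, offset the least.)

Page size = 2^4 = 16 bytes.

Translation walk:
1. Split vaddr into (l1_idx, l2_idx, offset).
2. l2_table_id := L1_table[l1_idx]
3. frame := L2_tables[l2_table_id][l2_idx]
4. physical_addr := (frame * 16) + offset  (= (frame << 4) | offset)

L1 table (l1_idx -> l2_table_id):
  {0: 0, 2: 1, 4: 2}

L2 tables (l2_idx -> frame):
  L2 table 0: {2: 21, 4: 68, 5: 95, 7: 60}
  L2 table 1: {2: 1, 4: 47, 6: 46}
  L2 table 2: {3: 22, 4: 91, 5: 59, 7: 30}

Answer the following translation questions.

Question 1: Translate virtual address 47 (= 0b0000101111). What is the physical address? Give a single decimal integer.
vaddr = 47 = 0b0000101111
Split: l1_idx=0, l2_idx=2, offset=15
L1[0] = 0
L2[0][2] = 21
paddr = 21 * 16 + 15 = 351

Answer: 351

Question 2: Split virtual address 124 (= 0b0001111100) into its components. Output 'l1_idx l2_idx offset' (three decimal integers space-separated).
vaddr = 124 = 0b0001111100
  top 3 bits -> l1_idx = 0
  next 3 bits -> l2_idx = 7
  bottom 4 bits -> offset = 12

Answer: 0 7 12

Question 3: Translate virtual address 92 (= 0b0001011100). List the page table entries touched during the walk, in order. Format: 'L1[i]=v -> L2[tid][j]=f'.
Answer: L1[0]=0 -> L2[0][5]=95

Derivation:
vaddr = 92 = 0b0001011100
Split: l1_idx=0, l2_idx=5, offset=12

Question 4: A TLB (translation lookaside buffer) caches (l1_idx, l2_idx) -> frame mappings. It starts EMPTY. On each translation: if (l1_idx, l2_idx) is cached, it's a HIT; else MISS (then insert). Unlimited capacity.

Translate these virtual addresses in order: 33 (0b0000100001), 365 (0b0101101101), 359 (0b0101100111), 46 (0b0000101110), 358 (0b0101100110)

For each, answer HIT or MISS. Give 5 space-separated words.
vaddr=33: (0,2) not in TLB -> MISS, insert
vaddr=365: (2,6) not in TLB -> MISS, insert
vaddr=359: (2,6) in TLB -> HIT
vaddr=46: (0,2) in TLB -> HIT
vaddr=358: (2,6) in TLB -> HIT

Answer: MISS MISS HIT HIT HIT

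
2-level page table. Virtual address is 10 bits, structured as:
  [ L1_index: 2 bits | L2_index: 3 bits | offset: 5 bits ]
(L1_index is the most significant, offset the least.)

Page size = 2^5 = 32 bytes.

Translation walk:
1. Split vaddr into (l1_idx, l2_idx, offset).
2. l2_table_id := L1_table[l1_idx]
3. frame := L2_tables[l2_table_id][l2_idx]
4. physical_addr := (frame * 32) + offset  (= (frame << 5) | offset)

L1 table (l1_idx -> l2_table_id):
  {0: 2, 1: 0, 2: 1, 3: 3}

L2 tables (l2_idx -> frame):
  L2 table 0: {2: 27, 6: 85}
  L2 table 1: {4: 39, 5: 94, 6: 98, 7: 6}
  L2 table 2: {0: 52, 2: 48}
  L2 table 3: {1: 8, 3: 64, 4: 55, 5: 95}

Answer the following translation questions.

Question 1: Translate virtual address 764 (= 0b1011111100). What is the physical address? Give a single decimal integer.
Answer: 220

Derivation:
vaddr = 764 = 0b1011111100
Split: l1_idx=2, l2_idx=7, offset=28
L1[2] = 1
L2[1][7] = 6
paddr = 6 * 32 + 28 = 220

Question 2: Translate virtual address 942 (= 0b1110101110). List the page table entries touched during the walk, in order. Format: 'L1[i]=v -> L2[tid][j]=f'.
vaddr = 942 = 0b1110101110
Split: l1_idx=3, l2_idx=5, offset=14

Answer: L1[3]=3 -> L2[3][5]=95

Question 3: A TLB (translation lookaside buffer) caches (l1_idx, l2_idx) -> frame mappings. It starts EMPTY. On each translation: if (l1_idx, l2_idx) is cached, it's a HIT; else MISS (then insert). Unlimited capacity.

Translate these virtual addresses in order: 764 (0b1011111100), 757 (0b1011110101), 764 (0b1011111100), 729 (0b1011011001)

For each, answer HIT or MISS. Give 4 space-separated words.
vaddr=764: (2,7) not in TLB -> MISS, insert
vaddr=757: (2,7) in TLB -> HIT
vaddr=764: (2,7) in TLB -> HIT
vaddr=729: (2,6) not in TLB -> MISS, insert

Answer: MISS HIT HIT MISS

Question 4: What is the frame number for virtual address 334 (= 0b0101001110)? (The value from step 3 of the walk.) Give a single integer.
vaddr = 334: l1_idx=1, l2_idx=2
L1[1] = 0; L2[0][2] = 27

Answer: 27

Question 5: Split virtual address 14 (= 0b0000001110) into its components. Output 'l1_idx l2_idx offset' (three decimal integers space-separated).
Answer: 0 0 14

Derivation:
vaddr = 14 = 0b0000001110
  top 2 bits -> l1_idx = 0
  next 3 bits -> l2_idx = 0
  bottom 5 bits -> offset = 14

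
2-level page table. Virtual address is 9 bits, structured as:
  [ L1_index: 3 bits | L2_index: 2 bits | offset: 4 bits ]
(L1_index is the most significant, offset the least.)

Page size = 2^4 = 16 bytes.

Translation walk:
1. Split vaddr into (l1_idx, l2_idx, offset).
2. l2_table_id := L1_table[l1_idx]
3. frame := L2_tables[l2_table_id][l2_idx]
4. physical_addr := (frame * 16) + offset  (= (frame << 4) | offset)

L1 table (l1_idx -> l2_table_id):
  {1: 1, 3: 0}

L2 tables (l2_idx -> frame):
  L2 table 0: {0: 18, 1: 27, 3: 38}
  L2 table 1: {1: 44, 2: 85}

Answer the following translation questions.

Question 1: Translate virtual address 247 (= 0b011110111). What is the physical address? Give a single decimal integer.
vaddr = 247 = 0b011110111
Split: l1_idx=3, l2_idx=3, offset=7
L1[3] = 0
L2[0][3] = 38
paddr = 38 * 16 + 7 = 615

Answer: 615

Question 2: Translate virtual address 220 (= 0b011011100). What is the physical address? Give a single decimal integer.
vaddr = 220 = 0b011011100
Split: l1_idx=3, l2_idx=1, offset=12
L1[3] = 0
L2[0][1] = 27
paddr = 27 * 16 + 12 = 444

Answer: 444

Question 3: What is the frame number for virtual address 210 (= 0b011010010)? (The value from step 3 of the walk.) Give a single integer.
Answer: 27

Derivation:
vaddr = 210: l1_idx=3, l2_idx=1
L1[3] = 0; L2[0][1] = 27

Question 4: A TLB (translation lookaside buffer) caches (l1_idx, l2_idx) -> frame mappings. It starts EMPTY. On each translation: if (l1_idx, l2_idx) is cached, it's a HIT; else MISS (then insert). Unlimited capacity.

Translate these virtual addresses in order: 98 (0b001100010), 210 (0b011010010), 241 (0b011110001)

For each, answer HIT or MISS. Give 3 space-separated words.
Answer: MISS MISS MISS

Derivation:
vaddr=98: (1,2) not in TLB -> MISS, insert
vaddr=210: (3,1) not in TLB -> MISS, insert
vaddr=241: (3,3) not in TLB -> MISS, insert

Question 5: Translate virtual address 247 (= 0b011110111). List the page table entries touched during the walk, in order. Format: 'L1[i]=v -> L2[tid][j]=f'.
vaddr = 247 = 0b011110111
Split: l1_idx=3, l2_idx=3, offset=7

Answer: L1[3]=0 -> L2[0][3]=38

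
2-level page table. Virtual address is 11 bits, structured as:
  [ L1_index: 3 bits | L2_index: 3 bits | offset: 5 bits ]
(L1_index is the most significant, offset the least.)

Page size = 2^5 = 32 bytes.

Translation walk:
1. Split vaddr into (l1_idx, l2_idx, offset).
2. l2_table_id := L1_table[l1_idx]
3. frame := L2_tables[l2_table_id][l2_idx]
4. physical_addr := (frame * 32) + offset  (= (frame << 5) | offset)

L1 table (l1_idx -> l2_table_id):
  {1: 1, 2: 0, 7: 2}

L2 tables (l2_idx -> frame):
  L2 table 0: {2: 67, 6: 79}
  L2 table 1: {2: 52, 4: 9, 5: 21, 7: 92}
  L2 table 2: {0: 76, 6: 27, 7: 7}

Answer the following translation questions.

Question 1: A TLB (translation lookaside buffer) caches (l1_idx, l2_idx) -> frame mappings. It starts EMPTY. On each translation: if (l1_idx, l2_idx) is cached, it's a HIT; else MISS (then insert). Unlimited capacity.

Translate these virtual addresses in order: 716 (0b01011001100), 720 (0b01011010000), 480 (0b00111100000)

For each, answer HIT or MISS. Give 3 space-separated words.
vaddr=716: (2,6) not in TLB -> MISS, insert
vaddr=720: (2,6) in TLB -> HIT
vaddr=480: (1,7) not in TLB -> MISS, insert

Answer: MISS HIT MISS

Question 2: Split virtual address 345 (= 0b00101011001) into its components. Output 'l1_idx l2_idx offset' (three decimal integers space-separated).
Answer: 1 2 25

Derivation:
vaddr = 345 = 0b00101011001
  top 3 bits -> l1_idx = 1
  next 3 bits -> l2_idx = 2
  bottom 5 bits -> offset = 25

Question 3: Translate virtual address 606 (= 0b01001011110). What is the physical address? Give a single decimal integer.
Answer: 2174

Derivation:
vaddr = 606 = 0b01001011110
Split: l1_idx=2, l2_idx=2, offset=30
L1[2] = 0
L2[0][2] = 67
paddr = 67 * 32 + 30 = 2174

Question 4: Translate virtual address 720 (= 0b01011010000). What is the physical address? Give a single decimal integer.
Answer: 2544

Derivation:
vaddr = 720 = 0b01011010000
Split: l1_idx=2, l2_idx=6, offset=16
L1[2] = 0
L2[0][6] = 79
paddr = 79 * 32 + 16 = 2544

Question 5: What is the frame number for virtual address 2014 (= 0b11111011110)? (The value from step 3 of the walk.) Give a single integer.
Answer: 27

Derivation:
vaddr = 2014: l1_idx=7, l2_idx=6
L1[7] = 2; L2[2][6] = 27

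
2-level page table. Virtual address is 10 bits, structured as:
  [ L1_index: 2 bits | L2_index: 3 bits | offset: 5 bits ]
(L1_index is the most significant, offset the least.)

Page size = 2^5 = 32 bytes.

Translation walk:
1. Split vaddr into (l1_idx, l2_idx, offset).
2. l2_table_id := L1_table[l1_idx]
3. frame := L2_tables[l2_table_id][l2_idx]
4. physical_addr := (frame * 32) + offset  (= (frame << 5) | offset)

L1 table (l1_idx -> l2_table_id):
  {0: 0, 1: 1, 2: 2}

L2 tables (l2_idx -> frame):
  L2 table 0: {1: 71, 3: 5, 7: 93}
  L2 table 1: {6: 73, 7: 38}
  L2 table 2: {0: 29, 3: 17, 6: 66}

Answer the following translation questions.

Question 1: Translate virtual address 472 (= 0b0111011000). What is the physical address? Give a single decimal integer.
vaddr = 472 = 0b0111011000
Split: l1_idx=1, l2_idx=6, offset=24
L1[1] = 1
L2[1][6] = 73
paddr = 73 * 32 + 24 = 2360

Answer: 2360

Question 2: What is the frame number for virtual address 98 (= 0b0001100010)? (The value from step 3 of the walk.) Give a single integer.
vaddr = 98: l1_idx=0, l2_idx=3
L1[0] = 0; L2[0][3] = 5

Answer: 5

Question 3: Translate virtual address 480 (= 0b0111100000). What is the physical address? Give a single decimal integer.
vaddr = 480 = 0b0111100000
Split: l1_idx=1, l2_idx=7, offset=0
L1[1] = 1
L2[1][7] = 38
paddr = 38 * 32 + 0 = 1216

Answer: 1216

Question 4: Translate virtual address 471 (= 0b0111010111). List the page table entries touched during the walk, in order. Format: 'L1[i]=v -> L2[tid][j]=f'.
vaddr = 471 = 0b0111010111
Split: l1_idx=1, l2_idx=6, offset=23

Answer: L1[1]=1 -> L2[1][6]=73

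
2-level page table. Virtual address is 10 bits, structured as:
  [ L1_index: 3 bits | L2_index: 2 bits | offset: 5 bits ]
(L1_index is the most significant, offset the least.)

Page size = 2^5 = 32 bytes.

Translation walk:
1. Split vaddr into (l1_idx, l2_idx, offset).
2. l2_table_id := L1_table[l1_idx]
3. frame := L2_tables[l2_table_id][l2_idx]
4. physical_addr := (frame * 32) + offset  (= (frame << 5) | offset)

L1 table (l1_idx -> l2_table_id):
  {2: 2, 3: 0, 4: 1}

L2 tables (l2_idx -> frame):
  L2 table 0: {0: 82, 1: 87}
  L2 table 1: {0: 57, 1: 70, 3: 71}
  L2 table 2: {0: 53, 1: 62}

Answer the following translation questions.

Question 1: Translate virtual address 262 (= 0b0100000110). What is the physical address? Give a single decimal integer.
vaddr = 262 = 0b0100000110
Split: l1_idx=2, l2_idx=0, offset=6
L1[2] = 2
L2[2][0] = 53
paddr = 53 * 32 + 6 = 1702

Answer: 1702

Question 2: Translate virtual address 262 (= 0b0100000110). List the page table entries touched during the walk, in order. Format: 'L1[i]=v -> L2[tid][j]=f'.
vaddr = 262 = 0b0100000110
Split: l1_idx=2, l2_idx=0, offset=6

Answer: L1[2]=2 -> L2[2][0]=53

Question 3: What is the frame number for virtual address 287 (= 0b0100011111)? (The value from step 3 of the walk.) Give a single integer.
vaddr = 287: l1_idx=2, l2_idx=0
L1[2] = 2; L2[2][0] = 53

Answer: 53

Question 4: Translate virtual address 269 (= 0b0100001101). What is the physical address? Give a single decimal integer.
Answer: 1709

Derivation:
vaddr = 269 = 0b0100001101
Split: l1_idx=2, l2_idx=0, offset=13
L1[2] = 2
L2[2][0] = 53
paddr = 53 * 32 + 13 = 1709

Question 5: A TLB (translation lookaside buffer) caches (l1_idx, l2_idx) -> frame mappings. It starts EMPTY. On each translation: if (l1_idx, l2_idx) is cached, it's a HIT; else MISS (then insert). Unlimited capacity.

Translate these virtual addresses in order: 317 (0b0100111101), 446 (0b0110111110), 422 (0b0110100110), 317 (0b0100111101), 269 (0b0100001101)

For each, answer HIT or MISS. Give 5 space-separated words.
vaddr=317: (2,1) not in TLB -> MISS, insert
vaddr=446: (3,1) not in TLB -> MISS, insert
vaddr=422: (3,1) in TLB -> HIT
vaddr=317: (2,1) in TLB -> HIT
vaddr=269: (2,0) not in TLB -> MISS, insert

Answer: MISS MISS HIT HIT MISS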